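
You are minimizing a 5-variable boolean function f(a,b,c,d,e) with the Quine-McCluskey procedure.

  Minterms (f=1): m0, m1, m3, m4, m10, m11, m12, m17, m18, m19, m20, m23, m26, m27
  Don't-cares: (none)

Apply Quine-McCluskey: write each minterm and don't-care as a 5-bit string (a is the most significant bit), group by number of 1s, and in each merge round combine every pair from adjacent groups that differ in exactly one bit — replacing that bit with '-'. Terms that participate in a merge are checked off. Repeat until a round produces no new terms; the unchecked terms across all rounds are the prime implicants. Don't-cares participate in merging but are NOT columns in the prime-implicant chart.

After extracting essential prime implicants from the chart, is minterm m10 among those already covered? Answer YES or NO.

YES

Round 0: 00000✓ 00001✓ 00011✓ 00100✓ 01010✓ 01011✓ 01100✓ 10001✓ 10010✓ 10011✓ 10100✓ 10111✓ 11010✓ 11011✓
Round 1: -0001✓ -0011✓ -0100 -1010✓ -1011✓ 0-011✓ 0-100 00-00 000-1✓ 0000- 0101-✓ 1-010✓ 1-011✓ 10-11 100-1✓ 1001-✓ 1101-✓
Round 2: --011 -00-1 -101- 1-01-
PIs = {--011, -00-1, -0100, -101-, 0-100, 00-00, 0000-, 1-01-, 10-11}
Coverage chart:
  m0: 00-00,0000-
  m1: -00-1,0000-
  m3: --011,-00-1
  m4: -0100,0-100,00-00
  m10: -101- ←essential
  m11: --011,-101-
  m12: 0-100 ←essential
  m17: -00-1 ←essential
  m18: 1-01- ←essential
  m19: --011,-00-1,1-01-,10-11
  m20: -0100 ←essential
  m23: 10-11 ←essential
  m26: -101-,1-01-
  m27: --011,-101-,1-01-
Essential: -00-1, -0100, -101-, 0-100, 1-01-, 10-11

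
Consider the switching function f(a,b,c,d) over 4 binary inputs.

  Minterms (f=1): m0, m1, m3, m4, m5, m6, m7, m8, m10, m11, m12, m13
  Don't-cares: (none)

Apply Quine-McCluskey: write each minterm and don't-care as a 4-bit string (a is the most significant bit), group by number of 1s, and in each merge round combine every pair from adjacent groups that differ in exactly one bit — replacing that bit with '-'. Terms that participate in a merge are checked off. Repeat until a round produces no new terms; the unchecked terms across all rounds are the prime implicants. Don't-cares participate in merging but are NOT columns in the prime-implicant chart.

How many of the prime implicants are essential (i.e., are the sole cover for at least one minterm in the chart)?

[col 0] 0000*, 0001*, 0011*, 0100*, 0101*, 0110*, 0111*, 1000*, 1010*, 1011*, 1100*, 1101*
[col 1] -000*, -011, -100*, -101*, 0-00*, 0-01*, 0-11*, 00-1*, 000-*, 01-0*, 01-1*, 010-*, 011-*, 1-00*, 10-0, 101-, 110-*
[col 2] --00, -10-, 0--1, 0-0-, 01--
Prime implicants: --00, -011, -10-, 0--1, 0-0-, 01--, 10-0, 101-
PI chart (minterm → PIs covering it):
  0 | --00,0-0-
  1 | 0--1,0-0-
  3 | -011,0--1
  4 | --00,-10-,0-0-,01--
  5 | -10-,0--1,0-0-,01--
  6 | 01--  (sole → essential)
  7 | 0--1,01--
  8 | --00,10-0
  10 | 10-0,101-
  11 | -011,101-
  12 | --00,-10-
  13 | -10-  (sole → essential)
Essential prime implicants: -10-, 01--

2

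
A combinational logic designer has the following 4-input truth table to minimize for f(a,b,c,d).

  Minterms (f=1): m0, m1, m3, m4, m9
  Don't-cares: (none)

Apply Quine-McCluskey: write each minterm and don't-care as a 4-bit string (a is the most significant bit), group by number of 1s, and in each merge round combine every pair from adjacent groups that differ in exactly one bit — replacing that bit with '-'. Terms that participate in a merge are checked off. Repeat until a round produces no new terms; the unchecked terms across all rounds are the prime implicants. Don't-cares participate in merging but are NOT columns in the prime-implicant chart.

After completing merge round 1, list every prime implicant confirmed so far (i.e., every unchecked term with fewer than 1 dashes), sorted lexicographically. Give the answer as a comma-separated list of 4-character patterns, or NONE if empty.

Round 0: 0000✓ 0001✓ 0011✓ 0100✓ 1001✓
Round 1: -001 0-00 00-1 000-
PIs = {-001, 0-00, 00-1, 000-}

NONE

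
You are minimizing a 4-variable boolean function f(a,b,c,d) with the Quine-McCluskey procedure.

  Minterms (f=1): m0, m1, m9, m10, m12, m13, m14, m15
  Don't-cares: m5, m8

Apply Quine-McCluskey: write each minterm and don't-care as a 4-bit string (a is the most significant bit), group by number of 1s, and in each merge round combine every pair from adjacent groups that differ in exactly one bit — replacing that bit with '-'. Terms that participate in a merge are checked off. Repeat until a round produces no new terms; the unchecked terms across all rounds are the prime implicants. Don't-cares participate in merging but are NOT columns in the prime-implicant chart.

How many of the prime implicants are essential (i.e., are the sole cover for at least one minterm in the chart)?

3

[col 0] 0000*, 0001*, 0101*, 1000*, 1001*, 1010*, 1100*, 1101*, 1110*, 1111*
[col 1] -000*, -001*, -101*, 0-01*, 000-*, 1-00*, 1-01*, 1-10*, 10-0*, 100-*, 11-0*, 11-1*, 110-*, 111-*
[col 2] --01, -00-, 1--0, 1-0-, 11--
Prime implicants: --01, -00-, 1--0, 1-0-, 11--
PI chart (minterm → PIs covering it):
  0 | -00-  (sole → essential)
  1 | --01,-00-
  9 | --01,-00-,1-0-
  10 | 1--0  (sole → essential)
  12 | 1--0,1-0-,11--
  13 | --01,1-0-,11--
  14 | 1--0,11--
  15 | 11--  (sole → essential)
Essential prime implicants: -00-, 1--0, 11--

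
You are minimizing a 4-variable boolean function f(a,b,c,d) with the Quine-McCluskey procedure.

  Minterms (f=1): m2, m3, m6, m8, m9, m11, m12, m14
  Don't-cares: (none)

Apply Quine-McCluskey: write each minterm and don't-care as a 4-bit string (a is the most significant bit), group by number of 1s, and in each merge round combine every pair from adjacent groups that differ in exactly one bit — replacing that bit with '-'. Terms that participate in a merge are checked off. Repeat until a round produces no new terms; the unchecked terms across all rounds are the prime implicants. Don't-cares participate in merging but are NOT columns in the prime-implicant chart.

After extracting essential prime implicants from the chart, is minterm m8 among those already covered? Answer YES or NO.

NO

Round 0: 0010✓ 0011✓ 0110✓ 1000✓ 1001✓ 1011✓ 1100✓ 1110✓
Round 1: -011 -110 0-10 001- 1-00 10-1 100- 11-0
PIs = {-011, -110, 0-10, 001-, 1-00, 10-1, 100-, 11-0}
Coverage chart:
  m2: 0-10,001-
  m3: -011,001-
  m6: -110,0-10
  m8: 1-00,100-
  m9: 10-1,100-
  m11: -011,10-1
  m12: 1-00,11-0
  m14: -110,11-0
(no essential prime implicants)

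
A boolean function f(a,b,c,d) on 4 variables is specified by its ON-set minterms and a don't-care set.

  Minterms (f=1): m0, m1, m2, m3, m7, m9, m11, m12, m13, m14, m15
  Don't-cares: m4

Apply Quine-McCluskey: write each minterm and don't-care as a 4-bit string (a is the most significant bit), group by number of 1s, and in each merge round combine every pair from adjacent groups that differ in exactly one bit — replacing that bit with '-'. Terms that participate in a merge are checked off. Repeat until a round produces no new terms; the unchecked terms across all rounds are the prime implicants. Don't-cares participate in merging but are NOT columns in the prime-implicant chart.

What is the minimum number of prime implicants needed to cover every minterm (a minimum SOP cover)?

size-2^0 implicants → 0000(✓)  0001(✓)  0010(✓)  0011(✓)  0100(✓)  0111(✓)  1001(✓)  1011(✓)  1100(✓)  1101(✓)  1110(✓)  1111(✓)
size-2^1 implicants → -001(✓)  -011(✓)  -100  -111(✓)  0-00  0-11(✓)  00-0(✓)  00-1(✓)  000-(✓)  001-(✓)  1-01(✓)  1-11(✓)  10-1(✓)  11-0(✓)  11-1(✓)  110-(✓)  111-(✓)
size-2^2 implicants → --11  -0-1  00--  1--1  11--
Unchecked terms (primes): --11, -0-1, -100, 0-00, 00--, 1--1, 11--
Minterm coverage:
  m0 ⊆ 0-00,00--
  m1 ⊆ -0-1,00--
  m2 ⊆ 00-- [E]
  m3 ⊆ --11,-0-1,00--
  m7 ⊆ --11 [E]
  m9 ⊆ -0-1,1--1
  m11 ⊆ --11,-0-1,1--1
  m12 ⊆ -100,11--
  m13 ⊆ 1--1,11--
  m14 ⊆ 11-- [E]
  m15 ⊆ --11,1--1,11--
E = {--11, 00--, 11--}
Petrick residual → -0-1
Cover = cd + b'd + a'b' + ab  |cover|=4

4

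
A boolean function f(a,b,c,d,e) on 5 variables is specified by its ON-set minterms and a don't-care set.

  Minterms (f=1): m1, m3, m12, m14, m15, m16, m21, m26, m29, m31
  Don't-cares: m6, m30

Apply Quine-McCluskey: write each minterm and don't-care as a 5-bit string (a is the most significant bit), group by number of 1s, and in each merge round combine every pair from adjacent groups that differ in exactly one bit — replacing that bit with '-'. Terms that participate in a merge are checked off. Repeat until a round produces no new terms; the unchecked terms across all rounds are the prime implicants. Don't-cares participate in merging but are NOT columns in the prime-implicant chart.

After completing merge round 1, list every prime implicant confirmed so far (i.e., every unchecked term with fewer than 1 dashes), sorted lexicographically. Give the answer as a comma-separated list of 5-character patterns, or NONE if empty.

10000

size-2^0 implicants → 00001(✓)  00011(✓)  00110(✓)  01100(✓)  01110(✓)  01111(✓)  10000  10101(✓)  11010(✓)  11101(✓)  11110(✓)  11111(✓)
size-2^1 implicants → -1110(✓)  -1111(✓)  0-110  000-1  011-0  0111-(✓)  1-101  11-10  111-1  1111-(✓)
size-2^2 implicants → -111-
Unchecked terms (primes): -111-, 0-110, 000-1, 011-0, 1-101, 10000, 11-10, 111-1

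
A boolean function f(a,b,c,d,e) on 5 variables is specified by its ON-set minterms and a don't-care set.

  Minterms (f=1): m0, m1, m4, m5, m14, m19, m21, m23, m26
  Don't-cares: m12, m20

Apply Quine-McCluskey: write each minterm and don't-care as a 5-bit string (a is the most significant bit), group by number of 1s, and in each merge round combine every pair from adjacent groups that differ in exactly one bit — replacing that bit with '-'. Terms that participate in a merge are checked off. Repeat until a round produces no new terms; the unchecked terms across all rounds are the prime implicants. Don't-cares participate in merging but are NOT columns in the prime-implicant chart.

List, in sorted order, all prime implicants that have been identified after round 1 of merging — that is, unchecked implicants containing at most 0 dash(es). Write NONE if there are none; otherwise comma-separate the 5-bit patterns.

[col 0] 00000*, 00001*, 00100*, 00101*, 01100*, 01110*, 10011*, 10100*, 10101*, 10111*, 11010
[col 1] -0100*, -0101*, 0-100, 00-00*, 00-01*, 0000-*, 0010-*, 011-0, 10-11, 101-1, 1010-*
[col 2] -010-, 00-0-
Prime implicants: -010-, 0-100, 00-0-, 011-0, 10-11, 101-1, 11010

11010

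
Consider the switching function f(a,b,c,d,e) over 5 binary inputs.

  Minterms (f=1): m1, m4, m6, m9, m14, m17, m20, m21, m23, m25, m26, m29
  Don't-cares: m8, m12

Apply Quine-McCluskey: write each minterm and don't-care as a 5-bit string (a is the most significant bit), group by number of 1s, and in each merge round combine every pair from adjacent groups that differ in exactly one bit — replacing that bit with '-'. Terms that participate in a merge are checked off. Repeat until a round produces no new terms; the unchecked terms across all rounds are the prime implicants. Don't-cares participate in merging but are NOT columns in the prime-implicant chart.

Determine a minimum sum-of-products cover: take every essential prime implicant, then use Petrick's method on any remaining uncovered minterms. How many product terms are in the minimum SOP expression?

size-2^0 implicants → 00001(✓)  00100(✓)  00110(✓)  01000(✓)  01001(✓)  01100(✓)  01110(✓)  10001(✓)  10100(✓)  10101(✓)  10111(✓)  11001(✓)  11010  11101(✓)
size-2^1 implicants → -0001(✓)  -0100  -1001(✓)  0-001(✓)  0-100(✓)  0-110(✓)  001-0(✓)  01-00  0100-  011-0(✓)  1-001(✓)  1-101(✓)  10-01(✓)  101-1  1010-  11-01(✓)
size-2^2 implicants → --001  0-1-0  1--01
Unchecked terms (primes): --001, -0100, 0-1-0, 01-00, 0100-, 1--01, 101-1, 1010-, 11010
Minterm coverage:
  m1 ⊆ --001 [E]
  m4 ⊆ -0100,0-1-0
  m6 ⊆ 0-1-0 [E]
  m9 ⊆ --001,0100-
  m14 ⊆ 0-1-0 [E]
  m17 ⊆ --001,1--01
  m20 ⊆ -0100,1010-
  m21 ⊆ 1--01,101-1,1010-
  m23 ⊆ 101-1 [E]
  m25 ⊆ --001,1--01
  m26 ⊆ 11010 [E]
  m29 ⊆ 1--01 [E]
E = {--001, 0-1-0, 1--01, 101-1, 11010}
Petrick residual → -0100
Cover = c'd'e + b'cd'e' + a'ce' + ad'e + ab'ce + abc'de'  |cover|=6

6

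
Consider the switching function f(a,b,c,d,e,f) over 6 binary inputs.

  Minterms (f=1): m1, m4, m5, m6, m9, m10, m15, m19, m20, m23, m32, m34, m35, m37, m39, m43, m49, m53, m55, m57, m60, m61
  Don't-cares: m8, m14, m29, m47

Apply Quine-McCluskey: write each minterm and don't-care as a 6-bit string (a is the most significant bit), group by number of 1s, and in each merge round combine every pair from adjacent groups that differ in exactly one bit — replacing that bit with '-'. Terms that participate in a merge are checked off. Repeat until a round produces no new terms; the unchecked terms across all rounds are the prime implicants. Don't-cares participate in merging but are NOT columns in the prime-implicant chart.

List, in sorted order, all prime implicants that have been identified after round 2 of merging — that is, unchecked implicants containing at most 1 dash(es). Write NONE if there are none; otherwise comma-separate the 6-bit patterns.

Round 0: 000001✓ 000100✓ 000101✓ 000110✓ 001000✓ 001001✓ 001010✓ 001110✓ 001111✓ 010011✓ 010100✓ 010111✓ 011101✓ 100000✓ 100010✓ 100011✓ 100101✓ 100111✓ 101011✓ 101111✓ 110001✓ 110101✓ 110111✓ 111001✓ 111100✓ 111101✓
Round 1: -00101 -01111 -10111 -11101 0-0100 00-001 00-110 000-01 0001-0 00010- 001-10 0010-0 00100- 00111- 010-11 1-0101✓ 1-0111✓ 10-011✓ 10-111✓ 100-11✓ 1000-0 10001- 1001-1✓ 101-11✓ 11-001✓ 11-101✓ 110-01✓ 1101-1✓ 111-01✓ 11110-
Round 2: 1-01-1 10--11 11--01
PIs = {-00101, -01111, -10111, -11101, 0-0100, 00-001, 00-110, 000-01, 0001-0, 00010-, 001-10, 0010-0, 00100-, 00111-, 010-11, 1-01-1, 10--11, 1000-0, 10001-, 11--01, 11110-}

-00101, -01111, -10111, -11101, 0-0100, 00-001, 00-110, 000-01, 0001-0, 00010-, 001-10, 0010-0, 00100-, 00111-, 010-11, 1000-0, 10001-, 11110-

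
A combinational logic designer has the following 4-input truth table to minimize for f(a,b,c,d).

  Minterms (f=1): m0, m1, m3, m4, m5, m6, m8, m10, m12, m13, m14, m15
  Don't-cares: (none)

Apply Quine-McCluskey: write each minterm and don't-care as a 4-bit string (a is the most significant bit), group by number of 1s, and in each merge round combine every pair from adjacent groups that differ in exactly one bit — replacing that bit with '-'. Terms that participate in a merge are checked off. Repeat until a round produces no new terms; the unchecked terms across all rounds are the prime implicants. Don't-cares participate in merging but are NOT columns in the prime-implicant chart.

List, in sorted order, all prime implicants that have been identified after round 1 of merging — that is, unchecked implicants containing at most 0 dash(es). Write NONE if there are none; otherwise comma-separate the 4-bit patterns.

[col 0] 0000*, 0001*, 0011*, 0100*, 0101*, 0110*, 1000*, 1010*, 1100*, 1101*, 1110*, 1111*
[col 1] -000*, -100*, -101*, -110*, 0-00*, 0-01*, 00-1, 000-*, 01-0*, 010-*, 1-00*, 1-10*, 10-0*, 11-0*, 11-1*, 110-*, 111-*
[col 2] --00, -1-0, -10-, 0-0-, 1--0, 11--
Prime implicants: --00, -1-0, -10-, 0-0-, 00-1, 1--0, 11--

NONE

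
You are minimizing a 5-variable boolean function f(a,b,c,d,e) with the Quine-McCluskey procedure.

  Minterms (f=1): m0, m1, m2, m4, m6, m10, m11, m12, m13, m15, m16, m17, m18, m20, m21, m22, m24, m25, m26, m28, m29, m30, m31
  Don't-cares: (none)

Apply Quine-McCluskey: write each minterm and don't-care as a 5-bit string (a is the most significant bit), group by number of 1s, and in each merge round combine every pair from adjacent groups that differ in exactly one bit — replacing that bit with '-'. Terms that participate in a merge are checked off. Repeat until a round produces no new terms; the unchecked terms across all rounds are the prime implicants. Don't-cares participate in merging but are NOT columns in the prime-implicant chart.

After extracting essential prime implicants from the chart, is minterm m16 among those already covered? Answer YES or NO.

YES

[col 0] 00000*, 00001*, 00010*, 00100*, 00110*, 01010*, 01011*, 01100*, 01101*, 01111*, 10000*, 10001*, 10010*, 10100*, 10101*, 10110*, 11000*, 11001*, 11010*, 11100*, 11101*, 11110*, 11111*
[col 1] -0000*, -0001*, -0010*, -0100*, -0110*, -1010*, -1100*, -1101*, -1111*, 0-010*, 0-100*, 00-00*, 00-10*, 000-0*, 0000-*, 001-0*, 01-11, 0101-, 011-1*, 0110-*, 1-000*, 1-001*, 1-010*, 1-100*, 1-101*, 1-110*, 10-00*, 10-01*, 10-10*, 100-0*, 1000-*, 101-0*, 1010-*, 11-00*, 11-01*, 11-10*, 110-0*, 1100-*, 111-0*, 111-1*, 1110-*, 1111-*
[col 2] --010, --100, -0-00*, -0-10*, -00-0*, -000-, -01-0*, -11-1, -110-, 00--0*, 1--00*, 1--01*, 1--10*, 1-0-0*, 1-00-*, 1-1-0*, 1-10-*, 10--0*, 10-0-*, 11--0*, 11-0-*, 111--
[col 3] -0--0, 1---0, 1--0-
Prime implicants: --010, --100, -0--0, -000-, -11-1, -110-, 01-11, 0101-, 1---0, 1--0-, 111--
PI chart (minterm → PIs covering it):
  0 | -0--0,-000-
  1 | -000-  (sole → essential)
  2 | --010,-0--0
  4 | --100,-0--0
  6 | -0--0  (sole → essential)
  10 | --010,0101-
  11 | 01-11,0101-
  12 | --100,-110-
  13 | -11-1,-110-
  15 | -11-1,01-11
  16 | -0--0,-000-,1---0,1--0-
  17 | -000-,1--0-
  18 | --010,-0--0,1---0
  20 | --100,-0--0,1---0,1--0-
  21 | 1--0-  (sole → essential)
  22 | -0--0,1---0
  24 | 1---0,1--0-
  25 | 1--0-  (sole → essential)
  26 | --010,1---0
  28 | --100,-110-,1---0,1--0-,111--
  29 | -11-1,-110-,1--0-,111--
  30 | 1---0,111--
  31 | -11-1,111--
Essential prime implicants: -0--0, -000-, 1--0-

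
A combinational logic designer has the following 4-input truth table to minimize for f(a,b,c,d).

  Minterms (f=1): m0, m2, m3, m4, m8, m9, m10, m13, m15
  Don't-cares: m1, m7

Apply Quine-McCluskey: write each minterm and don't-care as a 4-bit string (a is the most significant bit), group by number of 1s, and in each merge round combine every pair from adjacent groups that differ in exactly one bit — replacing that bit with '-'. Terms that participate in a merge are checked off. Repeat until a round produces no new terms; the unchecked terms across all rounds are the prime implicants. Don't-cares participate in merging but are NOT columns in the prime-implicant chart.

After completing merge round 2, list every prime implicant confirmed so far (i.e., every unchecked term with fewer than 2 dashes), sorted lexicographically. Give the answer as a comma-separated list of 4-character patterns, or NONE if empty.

[col 0] 0000*, 0001*, 0010*, 0011*, 0100*, 0111*, 1000*, 1001*, 1010*, 1101*, 1111*
[col 1] -000*, -001*, -010*, -111, 0-00, 0-11, 00-0*, 00-1*, 000-*, 001-*, 1-01, 10-0*, 100-*, 11-1
[col 2] -0-0, -00-, 00--
Prime implicants: -0-0, -00-, -111, 0-00, 0-11, 00--, 1-01, 11-1

-111, 0-00, 0-11, 1-01, 11-1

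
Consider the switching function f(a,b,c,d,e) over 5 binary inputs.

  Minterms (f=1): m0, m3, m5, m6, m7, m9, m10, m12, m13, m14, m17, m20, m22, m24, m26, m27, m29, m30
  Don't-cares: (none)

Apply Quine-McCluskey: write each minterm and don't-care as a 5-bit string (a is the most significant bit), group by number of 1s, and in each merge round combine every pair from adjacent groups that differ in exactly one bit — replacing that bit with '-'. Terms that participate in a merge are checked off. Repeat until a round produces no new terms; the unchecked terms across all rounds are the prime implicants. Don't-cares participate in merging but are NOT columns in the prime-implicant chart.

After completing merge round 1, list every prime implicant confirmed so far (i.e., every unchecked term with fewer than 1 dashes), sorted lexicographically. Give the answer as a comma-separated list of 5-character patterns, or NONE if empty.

size-2^0 implicants → 00000  00011(✓)  00101(✓)  00110(✓)  00111(✓)  01001(✓)  01010(✓)  01100(✓)  01101(✓)  01110(✓)  10001  10100(✓)  10110(✓)  11000(✓)  11010(✓)  11011(✓)  11101(✓)  11110(✓)
size-2^1 implicants → -0110(✓)  -1010(✓)  -1101  -1110(✓)  0-101  0-110(✓)  00-11  001-1  0011-  01-01  01-10(✓)  011-0  0110-  1-110(✓)  101-0  11-10(✓)  110-0  1101-
size-2^2 implicants → --110  -1-10
Unchecked terms (primes): --110, -1-10, -1101, 0-101, 00-11, 00000, 001-1, 0011-, 01-01, 011-0, 0110-, 10001, 101-0, 110-0, 1101-

00000, 10001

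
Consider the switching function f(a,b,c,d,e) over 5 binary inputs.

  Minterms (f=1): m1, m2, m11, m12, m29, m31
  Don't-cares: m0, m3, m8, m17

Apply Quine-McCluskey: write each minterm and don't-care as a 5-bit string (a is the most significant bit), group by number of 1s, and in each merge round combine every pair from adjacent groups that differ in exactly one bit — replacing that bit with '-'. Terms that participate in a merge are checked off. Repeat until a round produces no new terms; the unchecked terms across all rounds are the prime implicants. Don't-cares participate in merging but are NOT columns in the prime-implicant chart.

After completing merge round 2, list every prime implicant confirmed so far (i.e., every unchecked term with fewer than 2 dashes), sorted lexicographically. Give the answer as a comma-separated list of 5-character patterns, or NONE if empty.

Round 0: 00000✓ 00001✓ 00010✓ 00011✓ 01000✓ 01011✓ 01100✓ 10001✓ 11101✓ 11111✓
Round 1: -0001 0-000 0-011 000-0✓ 000-1✓ 0000-✓ 0001-✓ 01-00 111-1
Round 2: 000--
PIs = {-0001, 0-000, 0-011, 000--, 01-00, 111-1}

-0001, 0-000, 0-011, 01-00, 111-1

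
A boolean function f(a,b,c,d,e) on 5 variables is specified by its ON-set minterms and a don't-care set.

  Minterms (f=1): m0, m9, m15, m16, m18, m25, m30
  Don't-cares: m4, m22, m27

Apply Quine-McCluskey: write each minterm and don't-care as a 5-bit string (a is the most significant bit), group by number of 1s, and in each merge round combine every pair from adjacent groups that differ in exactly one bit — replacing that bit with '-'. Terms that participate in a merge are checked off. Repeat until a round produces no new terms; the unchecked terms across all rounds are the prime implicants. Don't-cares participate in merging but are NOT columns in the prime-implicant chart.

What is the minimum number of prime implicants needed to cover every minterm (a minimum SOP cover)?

5

size-2^0 implicants → 00000(✓)  00100(✓)  01001(✓)  01111  10000(✓)  10010(✓)  10110(✓)  11001(✓)  11011(✓)  11110(✓)
size-2^1 implicants → -0000  -1001  00-00  1-110  10-10  100-0  110-1
Unchecked terms (primes): -0000, -1001, 00-00, 01111, 1-110, 10-10, 100-0, 110-1
Minterm coverage:
  m0 ⊆ -0000,00-00
  m9 ⊆ -1001 [E]
  m15 ⊆ 01111 [E]
  m16 ⊆ -0000,100-0
  m18 ⊆ 10-10,100-0
  m25 ⊆ -1001,110-1
  m30 ⊆ 1-110 [E]
E = {-1001, 01111, 1-110}
Petrick residual → -0000, 10-10
Cover = b'c'd'e' + bc'd'e + a'bcde + acde' + ab'de'  |cover|=5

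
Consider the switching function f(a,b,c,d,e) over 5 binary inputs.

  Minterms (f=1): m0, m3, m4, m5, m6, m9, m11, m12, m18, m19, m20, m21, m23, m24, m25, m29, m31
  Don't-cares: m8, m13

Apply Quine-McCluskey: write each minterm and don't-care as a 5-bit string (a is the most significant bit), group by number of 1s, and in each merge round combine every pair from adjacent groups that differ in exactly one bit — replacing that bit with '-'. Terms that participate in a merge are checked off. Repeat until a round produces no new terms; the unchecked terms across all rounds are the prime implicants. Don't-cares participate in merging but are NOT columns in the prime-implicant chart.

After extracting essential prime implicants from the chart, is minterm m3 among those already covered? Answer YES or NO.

NO

size-2^0 implicants → 00000(✓)  00011(✓)  00100(✓)  00101(✓)  00110(✓)  01000(✓)  01001(✓)  01011(✓)  01100(✓)  01101(✓)  10010(✓)  10011(✓)  10100(✓)  10101(✓)  10111(✓)  11000(✓)  11001(✓)  11101(✓)  11111(✓)
size-2^1 implicants → -0011  -0100(✓)  -0101(✓)  -1000(✓)  -1001(✓)  -1101(✓)  0-000(✓)  0-011  0-100(✓)  0-101(✓)  00-00(✓)  001-0  0010-(✓)  01-00(✓)  01-01(✓)  010-1  0100-(✓)  0110-(✓)  1-101(✓)  1-111(✓)  10-11  1001-  101-1(✓)  1010-(✓)  11-01(✓)  1100-(✓)  111-1(✓)
size-2^2 implicants → --101  -010-  -1-01  -100-  0--00  0-10-  01-0-  1-1-1
Unchecked terms (primes): --101, -0011, -010-, -1-01, -100-, 0--00, 0-011, 0-10-, 001-0, 01-0-, 010-1, 1-1-1, 10-11, 1001-
Minterm coverage:
  m0 ⊆ 0--00 [E]
  m3 ⊆ -0011,0-011
  m4 ⊆ -010-,0--00,0-10-,001-0
  m5 ⊆ --101,-010-,0-10-
  m6 ⊆ 001-0 [E]
  m9 ⊆ -1-01,-100-,01-0-,010-1
  m11 ⊆ 0-011,010-1
  m12 ⊆ 0--00,0-10-,01-0-
  m18 ⊆ 1001- [E]
  m19 ⊆ -0011,10-11,1001-
  m20 ⊆ -010- [E]
  m21 ⊆ --101,-010-,1-1-1
  m23 ⊆ 1-1-1,10-11
  m24 ⊆ -100- [E]
  m25 ⊆ -1-01,-100-
  m29 ⊆ --101,-1-01,1-1-1
  m31 ⊆ 1-1-1 [E]
E = {-010-, -100-, 0--00, 001-0, 1-1-1, 1001-}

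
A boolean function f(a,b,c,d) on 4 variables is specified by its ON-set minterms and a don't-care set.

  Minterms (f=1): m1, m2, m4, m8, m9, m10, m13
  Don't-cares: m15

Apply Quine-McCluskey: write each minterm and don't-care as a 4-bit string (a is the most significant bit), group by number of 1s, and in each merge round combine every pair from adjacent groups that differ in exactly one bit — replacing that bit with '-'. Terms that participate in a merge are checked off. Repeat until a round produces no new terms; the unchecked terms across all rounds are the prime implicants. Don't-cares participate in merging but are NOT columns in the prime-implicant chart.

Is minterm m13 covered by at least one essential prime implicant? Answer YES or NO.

Round 0: 0001✓ 0010✓ 0100 1000✓ 1001✓ 1010✓ 1101✓ 1111✓
Round 1: -001 -010 1-01 10-0 100- 11-1
PIs = {-001, -010, 0100, 1-01, 10-0, 100-, 11-1}
Coverage chart:
  m1: -001 ←essential
  m2: -010 ←essential
  m4: 0100 ←essential
  m8: 10-0,100-
  m9: -001,1-01,100-
  m10: -010,10-0
  m13: 1-01,11-1
Essential: -001, -010, 0100

NO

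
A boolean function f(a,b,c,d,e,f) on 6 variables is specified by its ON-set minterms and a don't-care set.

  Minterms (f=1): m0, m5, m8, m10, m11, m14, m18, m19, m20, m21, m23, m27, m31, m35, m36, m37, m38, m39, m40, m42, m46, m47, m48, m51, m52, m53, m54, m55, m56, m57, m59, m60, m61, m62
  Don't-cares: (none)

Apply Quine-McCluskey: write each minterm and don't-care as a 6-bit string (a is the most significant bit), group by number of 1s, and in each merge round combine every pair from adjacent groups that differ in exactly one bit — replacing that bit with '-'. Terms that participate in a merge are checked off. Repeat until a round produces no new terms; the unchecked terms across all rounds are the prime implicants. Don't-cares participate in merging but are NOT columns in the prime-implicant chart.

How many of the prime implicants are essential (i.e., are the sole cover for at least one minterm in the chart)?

Round 0: 000000✓ 000101✓ 001000✓ 001010✓ 001011✓ 001110✓ 010010✓ 010011✓ 010100✓ 010101✓ 010111✓ 011011✓ 011111✓ 100011✓ 100100✓ 100101✓ 100110✓ 100111✓ 101000✓ 101010✓ 101110✓ 101111✓ 110000✓ 110011✓ 110100✓ 110101✓ 110110✓ 110111✓ 111000✓ 111001✓ 111011✓ 111100✓ 111101✓ 111110✓
Round 1: -00101✓ -01000✓ -01010✓ -01110✓ -10011✓ -10100✓ -10101✓ -10111✓ -11011✓ 0-0101✓ 0-1011 00-000 001-10✓ 0010-0✓ 00101- 01-011✓ 01-111✓ 010-11✓ 01001- 0101-1✓ 01010-✓ 011-11✓ 1-0011✓ 1-0100✓ 1-0101✓ 1-0110✓ 1-0111✓ 1-1000 1-1110✓ 10-110✓ 10-111✓ 100-11✓ 1001-0✓ 1001-1✓ 10010-✓ 10011-✓ 101-10✓ 1010-0✓ 10111-✓ 11-000✓ 11-011✓ 11-100✓ 11-101✓ 11-110✓ 110-00✓ 110-11✓ 1101-0✓ 1101-1✓ 11010-✓ 11011-✓ 111-00✓ 111-01✓ 1110-1 11100-✓ 1111-0✓ 11110-✓
Round 2: --0101 -01-10 -010-0 -1-011 -10-11 -101-1 -1010- 01--11 1--110 1-0-11 1-01-0✓ 1-01-1✓ 1-010-✓ 1-011-✓ 10-11- 1001--✓ 11--00 11-1-0 11-10- 1101--✓ 111-0-
Round 3: 1-01--
PIs = {--0101, -01-10, -010-0, -1-011, -10-11, -101-1, -1010-, 0-1011, 00-000, 00101-, 01--11, 01001-, 1--110, 1-0-11, 1-01--, 1-1000, 10-11-, 11--00, 11-1-0, 11-10-, 111-0-, 1110-1}
Coverage chart:
  m0: 00-000 ←essential
  m5: --0101 ←essential
  m8: -010-0,00-000
  m10: -01-10,-010-0,00101-
  m11: 0-1011,00101-
  m14: -01-10 ←essential
  m18: 01001- ←essential
  m19: -1-011,-10-11,01--11,01001-
  m20: -1010- ←essential
  m21: --0101,-101-1,-1010-
  m23: -10-11,-101-1,01--11
  m27: -1-011,0-1011,01--11
  m31: 01--11 ←essential
  m35: 1-0-11 ←essential
  m36: 1-01-- ←essential
  m37: --0101,1-01--
  m38: 1--110,1-01--,10-11-
  m39: 1-0-11,1-01--,10-11-
  m40: -010-0,1-1000
  m42: -01-10,-010-0
  m46: -01-10,1--110,10-11-
  m47: 10-11- ←essential
  m48: 11--00 ←essential
  m51: -1-011,-10-11,1-0-11
  m52: -1010-,1-01--,11--00,11-1-0,11-10-
  m53: --0101,-101-1,-1010-,1-01--,11-10-
  m54: 1--110,1-01--,11-1-0
  m55: -10-11,-101-1,1-0-11,1-01--
  m56: 1-1000,11--00,111-0-
  m57: 111-0-,1110-1
  m59: -1-011,1110-1
  m60: 11--00,11-1-0,11-10-,111-0-
  m61: 11-10-,111-0-
  m62: 1--110,11-1-0
Essential: --0101, -01-10, -1010-, 00-000, 01--11, 01001-, 1-0-11, 1-01--, 10-11-, 11--00

10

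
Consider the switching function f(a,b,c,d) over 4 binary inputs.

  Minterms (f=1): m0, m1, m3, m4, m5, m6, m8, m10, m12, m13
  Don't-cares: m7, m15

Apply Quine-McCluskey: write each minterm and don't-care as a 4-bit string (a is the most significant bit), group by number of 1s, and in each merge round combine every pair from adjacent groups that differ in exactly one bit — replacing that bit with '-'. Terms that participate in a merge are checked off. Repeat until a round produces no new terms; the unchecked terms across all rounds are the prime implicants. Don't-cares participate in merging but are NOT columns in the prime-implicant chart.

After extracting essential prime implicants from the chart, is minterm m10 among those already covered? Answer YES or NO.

YES

size-2^0 implicants → 0000(✓)  0001(✓)  0011(✓)  0100(✓)  0101(✓)  0110(✓)  0111(✓)  1000(✓)  1010(✓)  1100(✓)  1101(✓)  1111(✓)
size-2^1 implicants → -000(✓)  -100(✓)  -101(✓)  -111(✓)  0-00(✓)  0-01(✓)  0-11(✓)  00-1(✓)  000-(✓)  01-0(✓)  01-1(✓)  010-(✓)  011-(✓)  1-00(✓)  10-0  11-1(✓)  110-(✓)
size-2^2 implicants → --00  -1-1  -10-  0--1  0-0-  01--
Unchecked terms (primes): --00, -1-1, -10-, 0--1, 0-0-, 01--, 10-0
Minterm coverage:
  m0 ⊆ --00,0-0-
  m1 ⊆ 0--1,0-0-
  m3 ⊆ 0--1 [E]
  m4 ⊆ --00,-10-,0-0-,01--
  m5 ⊆ -1-1,-10-,0--1,0-0-,01--
  m6 ⊆ 01-- [E]
  m8 ⊆ --00,10-0
  m10 ⊆ 10-0 [E]
  m12 ⊆ --00,-10-
  m13 ⊆ -1-1,-10-
E = {0--1, 01--, 10-0}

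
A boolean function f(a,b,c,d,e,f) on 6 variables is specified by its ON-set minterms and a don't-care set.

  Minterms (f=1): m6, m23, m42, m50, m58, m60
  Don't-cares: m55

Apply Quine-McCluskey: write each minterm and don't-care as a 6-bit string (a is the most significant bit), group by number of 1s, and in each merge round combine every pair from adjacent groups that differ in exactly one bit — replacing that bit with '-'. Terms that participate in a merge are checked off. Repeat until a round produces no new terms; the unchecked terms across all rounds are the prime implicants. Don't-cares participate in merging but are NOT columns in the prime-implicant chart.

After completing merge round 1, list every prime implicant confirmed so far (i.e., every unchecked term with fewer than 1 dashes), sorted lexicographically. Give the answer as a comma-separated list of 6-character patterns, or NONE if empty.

000110, 111100

Round 0: 000110 010111✓ 101010✓ 110010✓ 110111✓ 111010✓ 111100
Round 1: -10111 1-1010 11-010
PIs = {-10111, 000110, 1-1010, 11-010, 111100}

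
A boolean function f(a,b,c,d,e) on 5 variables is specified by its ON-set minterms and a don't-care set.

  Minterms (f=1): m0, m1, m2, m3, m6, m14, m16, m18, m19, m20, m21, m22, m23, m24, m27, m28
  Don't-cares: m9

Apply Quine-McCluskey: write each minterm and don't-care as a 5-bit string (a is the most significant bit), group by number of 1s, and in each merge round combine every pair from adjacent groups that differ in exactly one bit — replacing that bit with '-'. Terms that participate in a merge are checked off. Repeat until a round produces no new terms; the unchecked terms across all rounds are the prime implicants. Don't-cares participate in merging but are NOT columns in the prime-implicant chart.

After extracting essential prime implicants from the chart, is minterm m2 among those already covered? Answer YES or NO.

size-2^0 implicants → 00000(✓)  00001(✓)  00010(✓)  00011(✓)  00110(✓)  01001(✓)  01110(✓)  10000(✓)  10010(✓)  10011(✓)  10100(✓)  10101(✓)  10110(✓)  10111(✓)  11000(✓)  11011(✓)  11100(✓)
size-2^1 implicants → -0000(✓)  -0010(✓)  -0011(✓)  -0110(✓)  0-001  0-110  00-10(✓)  000-0(✓)  000-1(✓)  0000-(✓)  0001-(✓)  1-000(✓)  1-011  1-100(✓)  10-00(✓)  10-10(✓)  10-11(✓)  100-0(✓)  1001-(✓)  101-0(✓)  101-1(✓)  1010-(✓)  1011-(✓)  11-00(✓)
size-2^2 implicants → -0-10  -00-0  -001-  000--  1--00  10--0  10-1-  101--
Unchecked terms (primes): -0-10, -00-0, -001-, 0-001, 0-110, 000--, 1--00, 1-011, 10--0, 10-1-, 101--
Minterm coverage:
  m0 ⊆ -00-0,000--
  m1 ⊆ 0-001,000--
  m2 ⊆ -0-10,-00-0,-001-,000--
  m3 ⊆ -001-,000--
  m6 ⊆ -0-10,0-110
  m14 ⊆ 0-110 [E]
  m16 ⊆ -00-0,1--00,10--0
  m18 ⊆ -0-10,-00-0,-001-,10--0,10-1-
  m19 ⊆ -001-,1-011,10-1-
  m20 ⊆ 1--00,10--0,101--
  m21 ⊆ 101-- [E]
  m22 ⊆ -0-10,10--0,10-1-,101--
  m23 ⊆ 10-1-,101--
  m24 ⊆ 1--00 [E]
  m27 ⊆ 1-011 [E]
  m28 ⊆ 1--00 [E]
E = {0-110, 1--00, 1-011, 101--}

NO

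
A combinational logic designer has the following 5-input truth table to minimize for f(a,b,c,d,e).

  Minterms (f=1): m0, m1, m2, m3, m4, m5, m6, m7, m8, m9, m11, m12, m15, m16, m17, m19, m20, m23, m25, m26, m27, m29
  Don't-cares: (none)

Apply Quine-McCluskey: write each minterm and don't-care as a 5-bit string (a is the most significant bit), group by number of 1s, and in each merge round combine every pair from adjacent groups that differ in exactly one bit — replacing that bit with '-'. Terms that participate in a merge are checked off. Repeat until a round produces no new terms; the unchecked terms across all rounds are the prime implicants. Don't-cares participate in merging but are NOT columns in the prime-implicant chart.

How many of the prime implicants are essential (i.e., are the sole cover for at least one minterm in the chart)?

[col 0] 00000*, 00001*, 00010*, 00011*, 00100*, 00101*, 00110*, 00111*, 01000*, 01001*, 01011*, 01100*, 01111*, 10000*, 10001*, 10011*, 10100*, 10111*, 11001*, 11010*, 11011*, 11101*
[col 1] -0000*, -0001*, -0011*, -0100*, -0111*, -1001*, -1011*, 0-000*, 0-001*, 0-011*, 0-100*, 0-111*, 00-00*, 00-01*, 00-10*, 00-11*, 000-0*, 000-1*, 0000-*, 0001-*, 001-0*, 001-1*, 0010-*, 0011-*, 01-00*, 01-11*, 010-1*, 0100-*, 1-001*, 1-011*, 10-00*, 10-11*, 100-1*, 1000-*, 11-01, 110-1*, 1101-
[col 2] --001*, --011*, -0-00, -0-11, -00-1*, -000-, -10-1*, 0--00, 0--11, 0-0-1*, 0-00-, 00--0*, 00--1*, 00-0-*, 00-1-*, 000--*, 001--*, 1-0-1*
[col 3] --0-1, 00---
Prime implicants: --0-1, -0-00, -0-11, -000-, 0--00, 0--11, 0-00-, 00---, 11-01, 1101-
PI chart (minterm → PIs covering it):
  0 | -0-00,-000-,0--00,0-00-,00---
  1 | --0-1,-000-,0-00-,00---
  2 | 00---  (sole → essential)
  3 | --0-1,-0-11,0--11,00---
  4 | -0-00,0--00,00---
  5 | 00---  (sole → essential)
  6 | 00---  (sole → essential)
  7 | -0-11,0--11,00---
  8 | 0--00,0-00-
  9 | --0-1,0-00-
  11 | --0-1,0--11
  12 | 0--00  (sole → essential)
  15 | 0--11  (sole → essential)
  16 | -0-00,-000-
  17 | --0-1,-000-
  19 | --0-1,-0-11
  20 | -0-00  (sole → essential)
  23 | -0-11  (sole → essential)
  25 | --0-1,11-01
  26 | 1101-  (sole → essential)
  27 | --0-1,1101-
  29 | 11-01  (sole → essential)
Essential prime implicants: -0-00, -0-11, 0--00, 0--11, 00---, 11-01, 1101-

7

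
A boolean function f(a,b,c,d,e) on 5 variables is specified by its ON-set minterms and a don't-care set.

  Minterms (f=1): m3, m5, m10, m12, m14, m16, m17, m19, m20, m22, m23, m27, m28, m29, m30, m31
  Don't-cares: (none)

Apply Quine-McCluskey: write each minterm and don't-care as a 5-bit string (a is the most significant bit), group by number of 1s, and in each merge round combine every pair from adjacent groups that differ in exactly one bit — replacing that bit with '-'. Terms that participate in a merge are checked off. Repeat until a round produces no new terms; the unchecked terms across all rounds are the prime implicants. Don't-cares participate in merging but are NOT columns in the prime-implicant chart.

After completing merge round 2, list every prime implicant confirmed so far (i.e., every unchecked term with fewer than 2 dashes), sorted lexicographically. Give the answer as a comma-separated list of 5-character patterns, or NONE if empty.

-0011, 00101, 01-10, 10-00, 100-1, 1000-

Round 0: 00011✓ 00101 01010✓ 01100✓ 01110✓ 10000✓ 10001✓ 10011✓ 10100✓ 10110✓ 10111✓ 11011✓ 11100✓ 11101✓ 11110✓ 11111✓
Round 1: -0011 -1100✓ -1110✓ 01-10 011-0✓ 1-011✓ 1-100✓ 1-110✓ 1-111✓ 10-00 10-11✓ 100-1 1000- 101-0✓ 1011-✓ 11-11✓ 111-0✓ 111-1✓ 1110-✓ 1111-✓
Round 2: -11-0 1--11 1-1-0 1-11- 111--
PIs = {-0011, -11-0, 00101, 01-10, 1--11, 1-1-0, 1-11-, 10-00, 100-1, 1000-, 111--}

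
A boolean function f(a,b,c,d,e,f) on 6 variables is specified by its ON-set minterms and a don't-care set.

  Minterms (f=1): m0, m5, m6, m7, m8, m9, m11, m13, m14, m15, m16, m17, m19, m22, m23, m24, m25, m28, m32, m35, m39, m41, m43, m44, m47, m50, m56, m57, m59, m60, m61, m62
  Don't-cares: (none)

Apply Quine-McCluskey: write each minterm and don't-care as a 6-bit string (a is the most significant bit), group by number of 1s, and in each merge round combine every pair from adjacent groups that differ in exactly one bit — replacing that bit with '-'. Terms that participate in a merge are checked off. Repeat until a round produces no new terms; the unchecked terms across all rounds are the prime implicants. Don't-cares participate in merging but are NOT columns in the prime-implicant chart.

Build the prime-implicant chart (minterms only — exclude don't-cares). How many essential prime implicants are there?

size-2^0 implicants → 000000(✓)  000101(✓)  000110(✓)  000111(✓)  001000(✓)  001001(✓)  001011(✓)  001101(✓)  001110(✓)  001111(✓)  010000(✓)  010001(✓)  010011(✓)  010110(✓)  010111(✓)  011000(✓)  011001(✓)  011100(✓)  100000(✓)  100011(✓)  100111(✓)  101001(✓)  101011(✓)  101100(✓)  101111(✓)  110010  111000(✓)  111001(✓)  111011(✓)  111100(✓)  111101(✓)  111110(✓)
size-2^1 implicants → -00000  -00111(✓)  -01001(✓)  -01011(✓)  -01111(✓)  -11000(✓)  -11001(✓)  -11100(✓)  0-0000(✓)  0-0110(✓)  0-0111(✓)  0-1000(✓)  0-1001(✓)  00-000(✓)  00-101(✓)  00-110(✓)  00-111(✓)  0001-1(✓)  00011-(✓)  001-01(✓)  001-11(✓)  0010-1(✓)  00100-(✓)  0011-1(✓)  00111-(✓)  01-000(✓)  01-001(✓)  010-11  0100-1  01000-(✓)  01011-(✓)  011-00(✓)  01100-(✓)  1-1001(✓)  1-1011(✓)  1-1100  10-011(✓)  10-111(✓)  100-11(✓)  101-11(✓)  1010-1(✓)  111-00(✓)  111-01(✓)  1110-1(✓)  11100-(✓)  1111-0  11110-(✓)
size-2^2 implicants → --1001  -0-111  -01-11  -010-1  -11-00  -1100-  0--000  0-011-  0-100-  00-1-1  00-11-  001--1  01-00-  1-10-1  10--11  111-0-
Unchecked terms (primes): --1001, -0-111, -00000, -01-11, -010-1, -11-00, -1100-, 0--000, 0-011-, 0-100-, 00-1-1, 00-11-, 001--1, 01-00-, 010-11, 0100-1, 1-10-1, 1-1100, 10--11, 110010, 111-0-, 1111-0
Minterm coverage:
  m0 ⊆ -00000,0--000
  m5 ⊆ 00-1-1 [E]
  m6 ⊆ 0-011-,00-11-
  m7 ⊆ -0-111,0-011-,00-1-1,00-11-
  m8 ⊆ 0--000,0-100-
  m9 ⊆ --1001,-010-1,0-100-,001--1
  m11 ⊆ -01-11,-010-1,001--1
  m13 ⊆ 00-1-1,001--1
  m14 ⊆ 00-11- [E]
  m15 ⊆ -0-111,-01-11,00-1-1,00-11-,001--1
  m16 ⊆ 0--000,01-00-
  m17 ⊆ 01-00-,0100-1
  m19 ⊆ 010-11,0100-1
  m22 ⊆ 0-011- [E]
  m23 ⊆ 0-011-,010-11
  m24 ⊆ -11-00,-1100-,0--000,0-100-,01-00-
  m25 ⊆ --1001,-1100-,0-100-,01-00-
  m28 ⊆ -11-00 [E]
  m32 ⊆ -00000 [E]
  m35 ⊆ 10--11 [E]
  m39 ⊆ -0-111,10--11
  m41 ⊆ --1001,-010-1,1-10-1
  m43 ⊆ -01-11,-010-1,1-10-1,10--11
  m44 ⊆ 1-1100 [E]
  m47 ⊆ -0-111,-01-11,10--11
  m50 ⊆ 110010 [E]
  m56 ⊆ -11-00,-1100-,111-0-
  m57 ⊆ --1001,-1100-,1-10-1,111-0-
  m59 ⊆ 1-10-1 [E]
  m60 ⊆ -11-00,1-1100,111-0-,1111-0
  m61 ⊆ 111-0- [E]
  m62 ⊆ 1111-0 [E]
E = {-00000, -11-00, 0-011-, 00-1-1, 00-11-, 1-10-1, 1-1100, 10--11, 110010, 111-0-, 1111-0}

11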